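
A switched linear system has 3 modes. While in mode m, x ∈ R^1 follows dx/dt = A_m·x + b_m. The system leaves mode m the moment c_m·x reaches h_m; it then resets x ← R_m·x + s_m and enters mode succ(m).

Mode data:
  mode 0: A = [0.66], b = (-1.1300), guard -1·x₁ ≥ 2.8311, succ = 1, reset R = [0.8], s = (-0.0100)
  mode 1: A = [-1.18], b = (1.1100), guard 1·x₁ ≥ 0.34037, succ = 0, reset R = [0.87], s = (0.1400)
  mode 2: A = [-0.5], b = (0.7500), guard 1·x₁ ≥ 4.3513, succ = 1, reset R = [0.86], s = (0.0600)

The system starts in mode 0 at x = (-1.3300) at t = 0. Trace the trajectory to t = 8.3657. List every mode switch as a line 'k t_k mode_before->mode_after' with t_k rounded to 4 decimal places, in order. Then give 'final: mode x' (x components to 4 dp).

1 0.6077 0->1
2 2.0300 1->0
3 3.9541 0->1
4 5.3764 1->0
5 7.3005 0->1
final: 1 0.0258

Mode 0: guard c·x = 2.8311 hit at Δt = 0.6077 (t = 0.6077), x⁻ = (-2.8311) → reset → x⁺ = (-2.2749), jump to mode 1
Mode 1: guard c·x = 0.3404 hit at Δt = 1.4223 (t = 2.0300), x⁻ = (0.3404) → reset → x⁺ = (0.4361), jump to mode 0
Mode 0: guard c·x = 2.8311 hit at Δt = 1.9241 (t = 3.9541), x⁻ = (-2.8311) → reset → x⁺ = (-2.2749), jump to mode 1
Mode 1: guard c·x = 0.3404 hit at Δt = 1.4223 (t = 5.3764), x⁻ = (0.3404) → reset → x⁺ = (0.4361), jump to mode 0
Mode 0: guard c·x = 2.8311 hit at Δt = 1.9241 (t = 7.3005), x⁻ = (-2.8311) → reset → x⁺ = (-2.2749), jump to mode 1
Mode 1: flow for 1.0652 to horizon, guard not reached → x = (0.0258)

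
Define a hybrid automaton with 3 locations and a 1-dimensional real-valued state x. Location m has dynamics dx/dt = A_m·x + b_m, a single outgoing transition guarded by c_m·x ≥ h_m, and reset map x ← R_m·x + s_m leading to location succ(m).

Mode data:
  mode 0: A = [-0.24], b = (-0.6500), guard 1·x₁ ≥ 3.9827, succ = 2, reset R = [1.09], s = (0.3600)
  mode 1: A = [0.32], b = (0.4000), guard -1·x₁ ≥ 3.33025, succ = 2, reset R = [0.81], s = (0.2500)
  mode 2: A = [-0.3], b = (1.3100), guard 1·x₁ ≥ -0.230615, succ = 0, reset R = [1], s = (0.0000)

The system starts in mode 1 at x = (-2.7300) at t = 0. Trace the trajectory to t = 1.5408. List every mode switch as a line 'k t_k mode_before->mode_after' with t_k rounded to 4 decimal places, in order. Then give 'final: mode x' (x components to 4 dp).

1 1.0639 1->2
final: 2 -1.5391

Mode 1: guard c·x = 3.3302 hit at Δt = 1.0639 (t = 1.0639), x⁻ = (-3.3302) → reset → x⁺ = (-2.4475), jump to mode 2
Mode 2: flow for 0.4769 to horizon, guard not reached → x = (-1.5391)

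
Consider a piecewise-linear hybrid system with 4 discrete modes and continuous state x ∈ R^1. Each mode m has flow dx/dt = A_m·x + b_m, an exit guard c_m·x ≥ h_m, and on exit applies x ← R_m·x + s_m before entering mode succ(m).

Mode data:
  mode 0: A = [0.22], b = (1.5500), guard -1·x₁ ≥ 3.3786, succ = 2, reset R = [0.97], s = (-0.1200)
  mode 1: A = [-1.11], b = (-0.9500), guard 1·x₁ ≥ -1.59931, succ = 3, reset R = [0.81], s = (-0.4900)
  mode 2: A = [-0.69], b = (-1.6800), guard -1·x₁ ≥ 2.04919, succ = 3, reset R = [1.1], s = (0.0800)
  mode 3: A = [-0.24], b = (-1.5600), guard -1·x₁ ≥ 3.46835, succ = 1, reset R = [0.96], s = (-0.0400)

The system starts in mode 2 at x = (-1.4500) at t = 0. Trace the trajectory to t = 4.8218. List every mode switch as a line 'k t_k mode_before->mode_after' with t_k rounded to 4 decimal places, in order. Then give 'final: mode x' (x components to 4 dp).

Mode 2: guard c·x = 2.0492 hit at Δt = 1.3589 (t = 1.3589), x⁻ = (-2.0492) → reset → x⁺ = (-2.1741), jump to mode 3
Mode 3: guard c·x = 3.4684 hit at Δt = 1.4813 (t = 2.8402), x⁻ = (-3.4683) → reset → x⁺ = (-3.3696), jump to mode 1
Mode 1: guard c·x = -1.5993 hit at Δt = 1.0975 (t = 3.9377), x⁻ = (-1.5993) → reset → x⁺ = (-1.7854), jump to mode 3
Mode 3: flow for 0.8841 to horizon, guard not reached → x = (-2.6868)

1 1.3589 2->3
2 2.8402 3->1
3 3.9377 1->3
final: 3 -2.6868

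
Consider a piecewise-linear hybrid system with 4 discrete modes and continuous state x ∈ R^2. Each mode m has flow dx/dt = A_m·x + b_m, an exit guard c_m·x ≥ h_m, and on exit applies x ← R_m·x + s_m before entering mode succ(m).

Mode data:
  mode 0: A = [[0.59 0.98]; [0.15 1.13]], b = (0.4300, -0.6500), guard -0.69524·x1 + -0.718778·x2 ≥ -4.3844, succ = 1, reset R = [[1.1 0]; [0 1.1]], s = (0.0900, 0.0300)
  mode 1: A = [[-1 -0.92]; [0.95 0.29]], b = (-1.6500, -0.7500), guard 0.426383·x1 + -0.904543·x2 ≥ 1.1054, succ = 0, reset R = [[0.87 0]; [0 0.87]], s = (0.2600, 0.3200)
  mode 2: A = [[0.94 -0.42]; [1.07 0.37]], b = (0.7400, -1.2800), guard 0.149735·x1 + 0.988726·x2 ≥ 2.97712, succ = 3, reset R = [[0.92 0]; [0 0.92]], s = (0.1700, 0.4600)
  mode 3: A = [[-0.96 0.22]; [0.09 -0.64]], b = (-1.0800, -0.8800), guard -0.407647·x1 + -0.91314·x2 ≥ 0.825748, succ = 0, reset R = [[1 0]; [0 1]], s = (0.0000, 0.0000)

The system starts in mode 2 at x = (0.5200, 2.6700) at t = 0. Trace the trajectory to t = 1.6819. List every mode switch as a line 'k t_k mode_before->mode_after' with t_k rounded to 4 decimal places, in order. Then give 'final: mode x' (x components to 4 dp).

1 0.7284 2->3
final: 3 -0.1328 1.0962

Mode 2: guard c·x = 2.9771 hit at Δt = 0.7284 (t = 0.7284), x⁻ = (0.5876, 2.9221) → reset → x⁺ = (0.7106, 3.1483), jump to mode 3
Mode 3: flow for 0.9535 to horizon, guard not reached → x = (-0.1328, 1.0962)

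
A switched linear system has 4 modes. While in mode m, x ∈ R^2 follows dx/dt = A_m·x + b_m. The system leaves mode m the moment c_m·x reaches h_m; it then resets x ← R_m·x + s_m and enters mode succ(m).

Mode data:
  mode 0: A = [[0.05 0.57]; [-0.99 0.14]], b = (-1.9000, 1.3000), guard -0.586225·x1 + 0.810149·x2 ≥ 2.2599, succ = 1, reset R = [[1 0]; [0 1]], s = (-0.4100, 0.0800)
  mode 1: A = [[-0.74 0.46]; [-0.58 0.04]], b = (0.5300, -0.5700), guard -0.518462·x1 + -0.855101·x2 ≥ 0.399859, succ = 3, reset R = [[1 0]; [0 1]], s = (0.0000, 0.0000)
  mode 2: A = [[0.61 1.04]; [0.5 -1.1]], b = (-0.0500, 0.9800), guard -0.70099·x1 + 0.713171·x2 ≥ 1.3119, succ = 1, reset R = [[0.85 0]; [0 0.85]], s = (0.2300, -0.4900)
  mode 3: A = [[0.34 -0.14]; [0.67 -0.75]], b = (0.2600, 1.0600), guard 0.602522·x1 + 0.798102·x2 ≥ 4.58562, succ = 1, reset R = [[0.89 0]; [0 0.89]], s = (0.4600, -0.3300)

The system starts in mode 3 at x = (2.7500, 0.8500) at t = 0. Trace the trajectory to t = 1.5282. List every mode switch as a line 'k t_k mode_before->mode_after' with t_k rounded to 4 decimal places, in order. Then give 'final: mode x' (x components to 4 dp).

1 1.0338 3->1
final: 1 3.2328 0.8716

Mode 3: guard c·x = 4.5856 hit at Δt = 1.0338 (t = 1.0338), x⁻ = (3.9145, 2.7904) → reset → x⁺ = (3.9439, 2.1535), jump to mode 1
Mode 1: flow for 0.4944 to horizon, guard not reached → x = (3.2328, 0.8716)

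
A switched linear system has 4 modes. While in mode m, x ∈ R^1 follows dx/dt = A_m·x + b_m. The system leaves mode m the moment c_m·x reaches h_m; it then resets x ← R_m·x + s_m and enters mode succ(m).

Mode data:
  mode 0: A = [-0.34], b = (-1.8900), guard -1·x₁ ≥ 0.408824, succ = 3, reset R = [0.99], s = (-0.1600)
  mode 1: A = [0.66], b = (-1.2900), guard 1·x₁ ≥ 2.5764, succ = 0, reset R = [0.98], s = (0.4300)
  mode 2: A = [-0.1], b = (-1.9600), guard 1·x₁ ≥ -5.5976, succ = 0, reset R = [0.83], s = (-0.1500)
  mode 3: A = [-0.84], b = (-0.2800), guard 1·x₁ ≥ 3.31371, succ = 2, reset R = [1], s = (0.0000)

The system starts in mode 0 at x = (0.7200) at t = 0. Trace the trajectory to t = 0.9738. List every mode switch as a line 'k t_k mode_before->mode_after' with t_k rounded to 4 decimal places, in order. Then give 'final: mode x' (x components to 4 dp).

Mode 0: guard c·x = 0.4088 hit at Δt = 0.5829 (t = 0.5829), x⁻ = (-0.4088) → reset → x⁺ = (-0.5647), jump to mode 3
Mode 3: flow for 0.3909 to horizon, guard not reached → x = (-0.5000)

1 0.5829 0->3
final: 3 -0.5000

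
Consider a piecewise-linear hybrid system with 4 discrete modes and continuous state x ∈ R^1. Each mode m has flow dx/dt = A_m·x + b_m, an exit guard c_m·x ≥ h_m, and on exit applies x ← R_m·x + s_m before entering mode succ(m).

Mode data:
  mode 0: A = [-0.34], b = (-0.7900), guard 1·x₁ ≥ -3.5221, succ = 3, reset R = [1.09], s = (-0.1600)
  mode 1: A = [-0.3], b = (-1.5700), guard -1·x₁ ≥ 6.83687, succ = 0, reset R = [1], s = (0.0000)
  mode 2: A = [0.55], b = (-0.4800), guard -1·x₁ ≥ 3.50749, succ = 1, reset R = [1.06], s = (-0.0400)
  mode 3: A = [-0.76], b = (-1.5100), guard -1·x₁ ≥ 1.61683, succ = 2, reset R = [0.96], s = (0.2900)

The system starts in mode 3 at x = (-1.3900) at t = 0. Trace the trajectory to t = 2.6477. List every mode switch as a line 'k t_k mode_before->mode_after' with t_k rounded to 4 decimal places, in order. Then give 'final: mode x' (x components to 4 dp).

Mode 3: guard c·x = 1.6168 hit at Δt = 0.6291 (t = 0.6291), x⁻ = (-1.6168) → reset → x⁺ = (-1.2622), jump to mode 2
Mode 2: guard c·x = 3.5075 hit at Δt = 1.3067 (t = 1.9358), x⁻ = (-3.5075) → reset → x⁺ = (-3.7579), jump to mode 1
Mode 1: flow for 0.7119 to horizon, guard not reached → x = (-4.0417)

1 0.6291 3->2
2 1.9358 2->1
final: 1 -4.0417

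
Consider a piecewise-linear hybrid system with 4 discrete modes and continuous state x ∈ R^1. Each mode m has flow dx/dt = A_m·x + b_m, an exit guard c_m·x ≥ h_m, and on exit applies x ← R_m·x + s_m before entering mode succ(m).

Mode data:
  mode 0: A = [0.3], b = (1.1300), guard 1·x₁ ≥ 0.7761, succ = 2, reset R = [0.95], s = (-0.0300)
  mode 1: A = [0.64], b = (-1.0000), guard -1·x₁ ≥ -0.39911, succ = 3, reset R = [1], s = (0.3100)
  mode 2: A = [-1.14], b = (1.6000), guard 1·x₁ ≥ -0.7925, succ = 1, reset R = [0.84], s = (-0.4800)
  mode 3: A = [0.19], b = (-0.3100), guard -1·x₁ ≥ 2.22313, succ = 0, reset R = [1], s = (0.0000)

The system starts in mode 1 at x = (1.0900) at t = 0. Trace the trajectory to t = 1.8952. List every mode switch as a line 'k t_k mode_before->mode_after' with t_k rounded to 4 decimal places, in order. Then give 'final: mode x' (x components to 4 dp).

Mode 1: guard c·x = -0.3991 hit at Δt = 1.4079 (t = 1.4079), x⁻ = (0.3991) → reset → x⁺ = (0.7091), jump to mode 3
Mode 3: flow for 0.4873 to horizon, guard not reached → x = (0.6196)

1 1.4079 1->3
final: 3 0.6196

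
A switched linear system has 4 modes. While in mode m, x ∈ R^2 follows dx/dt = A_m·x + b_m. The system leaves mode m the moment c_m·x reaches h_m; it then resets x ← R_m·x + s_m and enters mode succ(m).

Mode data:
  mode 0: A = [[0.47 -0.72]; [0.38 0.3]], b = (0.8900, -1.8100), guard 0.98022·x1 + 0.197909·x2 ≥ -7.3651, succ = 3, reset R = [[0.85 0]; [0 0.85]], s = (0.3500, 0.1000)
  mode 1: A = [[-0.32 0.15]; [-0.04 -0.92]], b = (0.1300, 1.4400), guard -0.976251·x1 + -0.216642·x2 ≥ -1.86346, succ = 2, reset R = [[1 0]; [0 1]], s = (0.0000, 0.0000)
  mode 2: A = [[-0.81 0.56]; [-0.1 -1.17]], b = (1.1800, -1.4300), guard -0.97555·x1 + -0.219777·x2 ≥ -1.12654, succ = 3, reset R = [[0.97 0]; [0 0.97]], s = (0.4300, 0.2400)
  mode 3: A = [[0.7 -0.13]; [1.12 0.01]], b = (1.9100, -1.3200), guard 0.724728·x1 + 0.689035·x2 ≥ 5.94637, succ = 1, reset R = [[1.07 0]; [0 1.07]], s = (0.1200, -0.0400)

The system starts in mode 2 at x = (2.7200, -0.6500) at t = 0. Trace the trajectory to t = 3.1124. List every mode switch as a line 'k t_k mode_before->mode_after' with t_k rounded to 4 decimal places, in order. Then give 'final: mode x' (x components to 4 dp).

1 1.2847 2->3
2 2.2664 3->1
final: 1 5.5470 1.6608

Mode 2: guard c·x = -1.1265 hit at Δt = 1.2847 (t = 1.2847), x⁻ = (1.4290, -1.2174) → reset → x⁺ = (1.8162, -0.9409), jump to mode 3
Mode 3: guard c·x = 5.9464 hit at Δt = 0.9817 (t = 2.2664), x⁻ = (6.3161, 1.9867) → reset → x⁺ = (6.8783, 2.0858), jump to mode 1
Mode 1: flow for 0.8460 to horizon, guard not reached → x = (5.5470, 1.6608)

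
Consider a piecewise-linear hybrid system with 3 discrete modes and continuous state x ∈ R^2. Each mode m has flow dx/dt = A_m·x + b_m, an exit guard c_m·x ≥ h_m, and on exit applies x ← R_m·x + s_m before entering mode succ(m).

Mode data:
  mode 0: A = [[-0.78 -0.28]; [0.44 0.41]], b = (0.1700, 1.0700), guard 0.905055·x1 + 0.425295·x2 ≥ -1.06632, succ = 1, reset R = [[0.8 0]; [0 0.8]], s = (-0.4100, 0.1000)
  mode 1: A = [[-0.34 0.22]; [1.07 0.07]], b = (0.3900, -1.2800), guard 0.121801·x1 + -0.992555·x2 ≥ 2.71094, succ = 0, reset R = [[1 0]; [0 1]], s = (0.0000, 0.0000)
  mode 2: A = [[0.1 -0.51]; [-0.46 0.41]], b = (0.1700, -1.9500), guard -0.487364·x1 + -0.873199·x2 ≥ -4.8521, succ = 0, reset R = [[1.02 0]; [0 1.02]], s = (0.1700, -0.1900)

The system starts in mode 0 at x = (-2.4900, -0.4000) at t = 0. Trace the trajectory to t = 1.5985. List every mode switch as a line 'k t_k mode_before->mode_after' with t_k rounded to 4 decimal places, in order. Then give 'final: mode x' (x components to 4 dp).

1 0.8956 0->1
final: 1 -0.8880 -1.8297

Mode 0: guard c·x = -1.0663 hit at Δt = 0.8956 (t = 0.8956), x⁻ = (-1.0629, -0.2453) → reset → x⁺ = (-1.2603, -0.0962), jump to mode 1
Mode 1: flow for 0.7029 to horizon, guard not reached → x = (-0.8880, -1.8297)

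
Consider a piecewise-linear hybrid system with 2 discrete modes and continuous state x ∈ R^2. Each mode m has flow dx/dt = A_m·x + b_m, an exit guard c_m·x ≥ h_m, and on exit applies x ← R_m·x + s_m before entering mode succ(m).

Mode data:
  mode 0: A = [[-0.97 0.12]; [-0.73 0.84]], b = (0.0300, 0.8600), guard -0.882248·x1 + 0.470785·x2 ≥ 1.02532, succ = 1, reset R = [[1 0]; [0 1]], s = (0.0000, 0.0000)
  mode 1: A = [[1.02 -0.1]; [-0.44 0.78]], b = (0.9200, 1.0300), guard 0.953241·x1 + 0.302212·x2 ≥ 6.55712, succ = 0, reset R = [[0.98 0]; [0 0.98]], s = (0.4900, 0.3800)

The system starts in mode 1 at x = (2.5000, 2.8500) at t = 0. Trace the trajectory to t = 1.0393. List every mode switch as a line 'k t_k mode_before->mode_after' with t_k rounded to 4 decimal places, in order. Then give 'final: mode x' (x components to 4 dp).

1 0.6734 1->0
final: 0 4.3226 4.9964

Mode 1: guard c·x = 6.5571 hit at Δt = 0.6734 (t = 0.6734), x⁻ = (5.5210, 4.2827) → reset → x⁺ = (5.9006, 4.5770), jump to mode 0
Mode 0: flow for 0.3659 to horizon, guard not reached → x = (4.3226, 4.9964)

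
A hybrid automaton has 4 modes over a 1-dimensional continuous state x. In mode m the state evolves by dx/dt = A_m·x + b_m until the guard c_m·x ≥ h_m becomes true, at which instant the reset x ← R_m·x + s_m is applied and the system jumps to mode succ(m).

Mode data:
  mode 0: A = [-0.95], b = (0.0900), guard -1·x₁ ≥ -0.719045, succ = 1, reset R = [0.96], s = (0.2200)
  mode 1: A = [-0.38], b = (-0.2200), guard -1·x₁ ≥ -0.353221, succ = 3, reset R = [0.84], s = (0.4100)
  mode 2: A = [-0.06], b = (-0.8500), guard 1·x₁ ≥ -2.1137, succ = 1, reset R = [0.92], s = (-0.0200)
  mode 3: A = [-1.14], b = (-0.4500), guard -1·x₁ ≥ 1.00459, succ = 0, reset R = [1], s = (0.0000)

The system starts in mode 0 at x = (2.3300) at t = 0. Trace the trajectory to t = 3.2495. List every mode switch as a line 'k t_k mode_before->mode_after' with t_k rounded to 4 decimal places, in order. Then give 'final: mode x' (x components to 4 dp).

Mode 0: guard c·x = -0.7190 hit at Δt = 1.3426 (t = 1.3426), x⁻ = (0.7190) → reset → x⁺ = (0.9103), jump to mode 1
Mode 1: guard c·x = -0.3532 hit at Δt = 1.2329 (t = 2.5755), x⁻ = (0.3532) → reset → x⁺ = (0.7067), jump to mode 3
Mode 3: flow for 0.6740 to horizon, guard not reached → x = (0.1161)

1 1.3426 0->1
2 2.5755 1->3
final: 3 0.1161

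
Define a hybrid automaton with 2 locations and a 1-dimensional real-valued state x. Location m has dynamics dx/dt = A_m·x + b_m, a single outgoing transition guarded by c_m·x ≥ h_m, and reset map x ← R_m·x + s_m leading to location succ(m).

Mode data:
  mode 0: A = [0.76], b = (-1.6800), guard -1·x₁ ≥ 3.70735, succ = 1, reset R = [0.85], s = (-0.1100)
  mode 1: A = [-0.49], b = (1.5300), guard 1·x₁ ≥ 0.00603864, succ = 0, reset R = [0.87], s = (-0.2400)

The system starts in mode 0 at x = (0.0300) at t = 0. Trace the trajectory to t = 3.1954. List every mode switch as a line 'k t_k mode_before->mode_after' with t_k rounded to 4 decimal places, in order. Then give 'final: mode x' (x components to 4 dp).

1 1.3137 0->1
2 2.7771 1->0
final: 0 -1.1499

Mode 0: guard c·x = 3.7073 hit at Δt = 1.3137 (t = 1.3137), x⁻ = (-3.7073) → reset → x⁺ = (-3.2612), jump to mode 1
Mode 1: guard c·x = 0.0060 hit at Δt = 1.4634 (t = 2.7771), x⁻ = (0.0060) → reset → x⁺ = (-0.2347), jump to mode 0
Mode 0: flow for 0.4183 to horizon, guard not reached → x = (-1.1499)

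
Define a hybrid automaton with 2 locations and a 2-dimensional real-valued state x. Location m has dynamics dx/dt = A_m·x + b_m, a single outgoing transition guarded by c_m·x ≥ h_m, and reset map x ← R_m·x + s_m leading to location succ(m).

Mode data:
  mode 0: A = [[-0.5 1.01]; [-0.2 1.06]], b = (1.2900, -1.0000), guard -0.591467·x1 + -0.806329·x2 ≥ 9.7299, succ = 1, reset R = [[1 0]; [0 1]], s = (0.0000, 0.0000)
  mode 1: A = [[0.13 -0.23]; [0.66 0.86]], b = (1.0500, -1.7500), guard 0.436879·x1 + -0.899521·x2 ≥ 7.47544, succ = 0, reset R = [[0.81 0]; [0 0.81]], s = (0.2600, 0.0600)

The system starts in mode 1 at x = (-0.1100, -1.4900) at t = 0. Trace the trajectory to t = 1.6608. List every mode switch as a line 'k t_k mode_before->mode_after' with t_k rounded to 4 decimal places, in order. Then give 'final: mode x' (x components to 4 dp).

Mode 1: guard c·x = 7.4754 hit at Δt = 1.2491 (t = 1.2491), x⁻ = (2.5100, -7.0914) → reset → x⁺ = (2.2931, -5.6840), jump to mode 0
Mode 0: flow for 0.4117 to horizon, guard not reached → x = (-0.4724, -9.4228)

1 1.2491 1->0
final: 0 -0.4724 -9.4228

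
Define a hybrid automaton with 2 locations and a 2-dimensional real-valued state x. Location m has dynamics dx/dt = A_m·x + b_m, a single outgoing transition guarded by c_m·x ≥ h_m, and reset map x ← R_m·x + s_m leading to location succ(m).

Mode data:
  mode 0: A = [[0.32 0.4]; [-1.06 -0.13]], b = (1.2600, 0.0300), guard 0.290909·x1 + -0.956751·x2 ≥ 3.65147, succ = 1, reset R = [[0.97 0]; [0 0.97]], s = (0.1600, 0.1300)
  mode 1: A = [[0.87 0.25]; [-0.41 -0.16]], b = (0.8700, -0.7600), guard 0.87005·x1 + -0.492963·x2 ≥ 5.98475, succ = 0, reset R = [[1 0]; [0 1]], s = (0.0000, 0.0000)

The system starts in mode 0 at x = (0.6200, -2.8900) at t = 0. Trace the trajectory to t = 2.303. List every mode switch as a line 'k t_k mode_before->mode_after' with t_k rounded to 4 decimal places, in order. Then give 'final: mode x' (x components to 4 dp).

1 1.4494 0->1
final: 1 2.3314 -4.0164

Mode 0: guard c·x = 3.6515 hit at Δt = 1.4494 (t = 1.4494), x⁻ = (0.9938, -3.5144) → reset → x⁺ = (1.1239, -3.2789), jump to mode 1
Mode 1: flow for 0.8536 to horizon, guard not reached → x = (2.3314, -4.0164)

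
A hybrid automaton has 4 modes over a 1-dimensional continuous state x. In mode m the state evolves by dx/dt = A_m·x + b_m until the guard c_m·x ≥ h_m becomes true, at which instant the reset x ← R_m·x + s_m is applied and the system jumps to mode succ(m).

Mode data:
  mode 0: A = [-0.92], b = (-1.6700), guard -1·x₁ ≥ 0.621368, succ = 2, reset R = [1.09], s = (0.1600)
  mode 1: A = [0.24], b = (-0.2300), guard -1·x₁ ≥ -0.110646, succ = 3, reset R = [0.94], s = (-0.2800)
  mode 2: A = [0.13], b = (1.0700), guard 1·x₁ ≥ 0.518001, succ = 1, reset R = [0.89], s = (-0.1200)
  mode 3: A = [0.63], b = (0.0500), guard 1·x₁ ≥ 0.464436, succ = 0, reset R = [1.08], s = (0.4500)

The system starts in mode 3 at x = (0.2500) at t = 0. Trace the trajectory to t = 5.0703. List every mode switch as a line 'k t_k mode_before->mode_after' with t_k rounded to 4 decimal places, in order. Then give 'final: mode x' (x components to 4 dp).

Mode 3: guard c·x = 0.4644 hit at Δt = 0.7959 (t = 0.7959), x⁻ = (0.4644) → reset → x⁺ = (0.9516), jump to mode 0
Mode 0: guard c·x = 0.6214 hit at Δt = 0.9136 (t = 1.7095), x⁻ = (-0.6214) → reset → x⁺ = (-0.5173), jump to mode 2
Mode 2: guard c·x = 0.5180 hit at Δt = 0.9688 (t = 2.6783), x⁻ = (0.5180) → reset → x⁺ = (0.3410), jump to mode 1
Mode 1: guard c·x = -0.1106 hit at Δt = 1.3214 (t = 3.9997), x⁻ = (0.1106) → reset → x⁺ = (-0.1760), jump to mode 3
Mode 3: flow for 1.0706 to horizon, guard not reached → x = (-0.2690)

1 0.7959 3->0
2 1.7095 0->2
3 2.6783 2->1
4 3.9997 1->3
final: 3 -0.2690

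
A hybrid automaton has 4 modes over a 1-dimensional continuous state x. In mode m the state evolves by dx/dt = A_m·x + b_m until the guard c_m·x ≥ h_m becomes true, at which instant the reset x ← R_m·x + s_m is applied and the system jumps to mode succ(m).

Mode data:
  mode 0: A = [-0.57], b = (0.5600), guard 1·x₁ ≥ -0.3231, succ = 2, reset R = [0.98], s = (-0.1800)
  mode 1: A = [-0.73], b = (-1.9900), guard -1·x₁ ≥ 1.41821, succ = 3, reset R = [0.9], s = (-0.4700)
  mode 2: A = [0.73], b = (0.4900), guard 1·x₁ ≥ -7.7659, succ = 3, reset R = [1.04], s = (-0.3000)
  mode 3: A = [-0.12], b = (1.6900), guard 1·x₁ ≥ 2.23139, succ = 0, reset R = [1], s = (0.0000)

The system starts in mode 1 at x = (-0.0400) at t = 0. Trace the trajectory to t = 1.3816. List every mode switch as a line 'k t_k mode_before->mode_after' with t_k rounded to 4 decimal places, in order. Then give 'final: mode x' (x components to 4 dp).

Mode 1: guard c·x = 1.4182 hit at Δt = 0.9859 (t = 0.9859), x⁻ = (-1.4182) → reset → x⁺ = (-1.7464), jump to mode 3
Mode 3: flow for 0.3957 to horizon, guard not reached → x = (-1.0123)

1 0.9859 1->3
final: 3 -1.0123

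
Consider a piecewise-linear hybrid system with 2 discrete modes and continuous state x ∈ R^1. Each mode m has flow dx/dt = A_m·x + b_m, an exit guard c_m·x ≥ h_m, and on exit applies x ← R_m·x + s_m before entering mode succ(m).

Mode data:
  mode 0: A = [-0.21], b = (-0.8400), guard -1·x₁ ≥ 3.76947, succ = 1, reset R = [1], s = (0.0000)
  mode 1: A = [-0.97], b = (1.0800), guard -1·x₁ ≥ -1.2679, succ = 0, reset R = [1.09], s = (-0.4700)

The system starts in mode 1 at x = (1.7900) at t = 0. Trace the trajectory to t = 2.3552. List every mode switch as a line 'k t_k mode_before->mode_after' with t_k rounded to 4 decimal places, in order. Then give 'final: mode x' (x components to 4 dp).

Mode 1: guard c·x = -1.2679 hit at Δt = 1.5226 (t = 1.5226), x⁻ = (1.2679) → reset → x⁺ = (0.9120), jump to mode 0
Mode 0: flow for 0.8326 to horizon, guard not reached → x = (0.1240)

1 1.5226 1->0
final: 0 0.1240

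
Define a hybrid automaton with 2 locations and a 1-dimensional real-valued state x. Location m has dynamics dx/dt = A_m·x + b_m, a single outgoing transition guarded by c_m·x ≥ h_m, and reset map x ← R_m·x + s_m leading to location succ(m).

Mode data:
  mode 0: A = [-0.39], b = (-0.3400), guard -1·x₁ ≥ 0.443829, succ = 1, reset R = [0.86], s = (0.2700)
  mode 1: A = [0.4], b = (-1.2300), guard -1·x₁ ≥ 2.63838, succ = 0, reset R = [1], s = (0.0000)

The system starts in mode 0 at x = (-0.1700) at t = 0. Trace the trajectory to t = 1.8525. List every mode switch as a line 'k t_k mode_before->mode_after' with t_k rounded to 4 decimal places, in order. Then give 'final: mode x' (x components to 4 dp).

1 1.2682 0->1
final: 1 -0.9507

Mode 0: guard c·x = 0.4438 hit at Δt = 1.2682 (t = 1.2682), x⁻ = (-0.4438) → reset → x⁺ = (-0.1117), jump to mode 1
Mode 1: flow for 0.5843 to horizon, guard not reached → x = (-0.9507)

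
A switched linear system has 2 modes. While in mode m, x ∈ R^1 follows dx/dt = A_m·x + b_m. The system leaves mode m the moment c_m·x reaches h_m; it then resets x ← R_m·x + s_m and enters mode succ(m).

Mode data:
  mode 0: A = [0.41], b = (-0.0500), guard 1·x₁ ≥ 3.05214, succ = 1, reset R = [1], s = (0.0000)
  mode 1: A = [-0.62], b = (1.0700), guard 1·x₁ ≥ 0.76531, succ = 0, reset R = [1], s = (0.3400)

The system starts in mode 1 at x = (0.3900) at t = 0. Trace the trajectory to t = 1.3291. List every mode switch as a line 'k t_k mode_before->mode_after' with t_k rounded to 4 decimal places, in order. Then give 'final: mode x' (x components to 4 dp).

Mode 1: guard c·x = 0.7653 hit at Δt = 0.5320 (t = 0.5320), x⁻ = (0.7653) → reset → x⁺ = (1.1053), jump to mode 0
Mode 0: flow for 0.7971 to horizon, guard not reached → x = (1.4854)

1 0.5320 1->0
final: 0 1.4854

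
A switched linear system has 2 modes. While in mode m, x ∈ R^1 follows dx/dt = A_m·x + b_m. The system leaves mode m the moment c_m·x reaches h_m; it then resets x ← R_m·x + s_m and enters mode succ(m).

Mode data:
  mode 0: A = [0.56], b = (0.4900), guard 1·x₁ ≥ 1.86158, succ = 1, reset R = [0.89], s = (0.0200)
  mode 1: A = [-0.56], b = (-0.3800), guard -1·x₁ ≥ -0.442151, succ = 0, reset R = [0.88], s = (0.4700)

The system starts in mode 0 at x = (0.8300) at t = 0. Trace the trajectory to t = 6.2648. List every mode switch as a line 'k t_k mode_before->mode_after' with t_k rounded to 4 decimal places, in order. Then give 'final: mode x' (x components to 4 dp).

1 0.8449 0->1
2 2.1712 1->0
3 2.9859 0->1
4 4.3122 1->0
5 5.1269 0->1
final: 1 0.5668

Mode 0: guard c·x = 1.8616 hit at Δt = 0.8449 (t = 0.8449), x⁻ = (1.8616) → reset → x⁺ = (1.6768), jump to mode 1
Mode 1: guard c·x = -0.4422 hit at Δt = 1.3263 (t = 2.1712), x⁻ = (0.4422) → reset → x⁺ = (0.8591), jump to mode 0
Mode 0: guard c·x = 1.8616 hit at Δt = 0.8147 (t = 2.9859), x⁻ = (1.8616) → reset → x⁺ = (1.6768), jump to mode 1
Mode 1: guard c·x = -0.4422 hit at Δt = 1.3263 (t = 4.3122), x⁻ = (0.4422) → reset → x⁺ = (0.8591), jump to mode 0
Mode 0: guard c·x = 1.8616 hit at Δt = 0.8147 (t = 5.1269), x⁻ = (1.8616) → reset → x⁺ = (1.6768), jump to mode 1
Mode 1: flow for 1.1379 to horizon, guard not reached → x = (0.5668)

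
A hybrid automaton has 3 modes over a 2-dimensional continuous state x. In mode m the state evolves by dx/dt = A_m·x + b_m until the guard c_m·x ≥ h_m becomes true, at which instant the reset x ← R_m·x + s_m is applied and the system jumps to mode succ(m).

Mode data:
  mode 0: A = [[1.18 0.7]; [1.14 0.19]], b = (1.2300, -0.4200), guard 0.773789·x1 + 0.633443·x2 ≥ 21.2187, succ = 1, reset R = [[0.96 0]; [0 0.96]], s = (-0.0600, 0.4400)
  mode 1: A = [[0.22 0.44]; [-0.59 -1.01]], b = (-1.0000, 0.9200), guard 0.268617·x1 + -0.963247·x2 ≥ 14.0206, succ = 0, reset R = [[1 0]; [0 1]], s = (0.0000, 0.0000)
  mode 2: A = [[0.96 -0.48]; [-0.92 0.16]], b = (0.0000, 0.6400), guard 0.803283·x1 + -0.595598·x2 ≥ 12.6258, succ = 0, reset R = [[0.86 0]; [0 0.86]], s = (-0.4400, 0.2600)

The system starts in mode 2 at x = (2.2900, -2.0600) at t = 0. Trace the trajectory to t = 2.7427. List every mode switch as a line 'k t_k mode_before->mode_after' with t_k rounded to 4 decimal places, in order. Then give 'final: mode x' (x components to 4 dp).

Mode 2: guard c·x = 12.6258 hit at Δt = 1.1152 (t = 1.1152), x⁻ = (10.1453, -7.5156) → reset → x⁺ = (8.2850, -6.2034), jump to mode 0
Mode 0: guard c·x = 21.2187 hit at Δt = 0.8511 (t = 1.9663), x⁻ = (22.2108, 6.3656) → reset → x⁺ = (21.2623, 6.5510), jump to mode 1
Mode 1: flow for 0.7764 to horizon, guard not reached → x = (24.7083, -3.9604)

1 1.1152 2->0
2 1.9663 0->1
final: 1 24.7083 -3.9604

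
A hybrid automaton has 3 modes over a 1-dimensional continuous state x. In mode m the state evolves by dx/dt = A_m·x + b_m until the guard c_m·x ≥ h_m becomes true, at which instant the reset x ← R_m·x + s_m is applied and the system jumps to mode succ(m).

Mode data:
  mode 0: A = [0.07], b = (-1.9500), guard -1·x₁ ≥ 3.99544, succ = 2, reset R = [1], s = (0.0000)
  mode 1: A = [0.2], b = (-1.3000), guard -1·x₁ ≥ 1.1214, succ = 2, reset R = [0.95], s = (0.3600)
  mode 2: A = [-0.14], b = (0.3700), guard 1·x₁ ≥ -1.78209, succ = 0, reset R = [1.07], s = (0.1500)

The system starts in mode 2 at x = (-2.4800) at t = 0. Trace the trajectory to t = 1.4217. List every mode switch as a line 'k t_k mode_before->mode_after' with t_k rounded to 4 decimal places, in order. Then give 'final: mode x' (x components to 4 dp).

1 1.0461 2->0
final: 0 -2.5458

Mode 2: guard c·x = -1.7821 hit at Δt = 1.0461 (t = 1.0461), x⁻ = (-1.7821) → reset → x⁺ = (-1.7568), jump to mode 0
Mode 0: flow for 0.3756 to horizon, guard not reached → x = (-2.5458)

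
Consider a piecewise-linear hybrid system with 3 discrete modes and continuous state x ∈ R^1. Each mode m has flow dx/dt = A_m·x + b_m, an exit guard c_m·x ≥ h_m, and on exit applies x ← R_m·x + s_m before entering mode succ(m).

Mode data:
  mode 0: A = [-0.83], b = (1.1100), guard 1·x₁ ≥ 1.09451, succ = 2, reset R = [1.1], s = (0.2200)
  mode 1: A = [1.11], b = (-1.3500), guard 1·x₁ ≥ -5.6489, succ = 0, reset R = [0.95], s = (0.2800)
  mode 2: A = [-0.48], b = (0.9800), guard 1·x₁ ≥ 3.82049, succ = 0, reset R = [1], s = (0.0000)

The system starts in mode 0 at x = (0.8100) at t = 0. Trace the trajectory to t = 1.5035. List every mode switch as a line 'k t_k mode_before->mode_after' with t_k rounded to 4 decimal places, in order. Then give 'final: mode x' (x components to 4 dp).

1 0.9343 0->2
final: 2 1.5716

Mode 0: guard c·x = 1.0945 hit at Δt = 0.9343 (t = 0.9343), x⁻ = (1.0945) → reset → x⁺ = (1.4240), jump to mode 2
Mode 2: flow for 0.5692 to horizon, guard not reached → x = (1.5716)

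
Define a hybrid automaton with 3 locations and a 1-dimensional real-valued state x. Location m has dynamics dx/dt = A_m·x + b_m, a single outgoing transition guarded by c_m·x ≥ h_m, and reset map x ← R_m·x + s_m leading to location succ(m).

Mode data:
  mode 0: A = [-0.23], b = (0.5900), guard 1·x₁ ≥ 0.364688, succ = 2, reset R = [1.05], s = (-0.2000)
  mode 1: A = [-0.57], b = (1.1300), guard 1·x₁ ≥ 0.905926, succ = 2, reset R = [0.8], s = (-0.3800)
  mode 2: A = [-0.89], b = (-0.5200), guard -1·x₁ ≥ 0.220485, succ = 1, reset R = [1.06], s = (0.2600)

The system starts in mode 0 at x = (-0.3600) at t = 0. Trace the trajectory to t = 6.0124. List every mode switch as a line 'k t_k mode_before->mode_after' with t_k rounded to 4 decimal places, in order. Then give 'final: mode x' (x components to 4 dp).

1 1.2377 0->2
2 2.0761 2->1
3 3.1239 1->2
4 4.1773 2->1
5 5.2251 1->2
final: 2 -0.1232

Mode 0: guard c·x = 0.3647 hit at Δt = 1.2377 (t = 1.2377), x⁻ = (0.3647) → reset → x⁺ = (0.1829), jump to mode 2
Mode 2: guard c·x = 0.2205 hit at Δt = 0.8384 (t = 2.0761), x⁻ = (-0.2205) → reset → x⁺ = (0.0263), jump to mode 1
Mode 1: guard c·x = 0.9059 hit at Δt = 1.0478 (t = 3.1239), x⁻ = (0.9059) → reset → x⁺ = (0.3447), jump to mode 2
Mode 2: guard c·x = 0.2205 hit at Δt = 1.0534 (t = 4.1773), x⁻ = (-0.2205) → reset → x⁺ = (0.0263), jump to mode 1
Mode 1: guard c·x = 0.9059 hit at Δt = 1.0478 (t = 5.2251), x⁻ = (0.9059) → reset → x⁺ = (0.3447), jump to mode 2
Mode 2: flow for 0.7873 to horizon, guard not reached → x = (-0.1232)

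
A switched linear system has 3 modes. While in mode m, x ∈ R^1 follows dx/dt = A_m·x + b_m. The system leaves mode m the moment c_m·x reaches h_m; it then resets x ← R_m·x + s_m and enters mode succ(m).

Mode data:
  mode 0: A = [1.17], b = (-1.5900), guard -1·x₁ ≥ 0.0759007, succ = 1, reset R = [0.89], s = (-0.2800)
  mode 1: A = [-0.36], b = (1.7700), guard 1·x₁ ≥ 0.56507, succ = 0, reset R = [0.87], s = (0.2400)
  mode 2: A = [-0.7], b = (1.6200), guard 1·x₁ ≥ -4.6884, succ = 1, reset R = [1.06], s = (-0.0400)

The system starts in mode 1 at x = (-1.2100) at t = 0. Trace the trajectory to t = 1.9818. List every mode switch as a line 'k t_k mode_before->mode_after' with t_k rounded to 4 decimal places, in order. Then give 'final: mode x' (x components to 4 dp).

Mode 1: guard c·x = 0.5651 hit at Δt = 0.9503 (t = 0.9503), x⁻ = (0.5651) → reset → x⁺ = (0.7316), jump to mode 0
Mode 0: guard c·x = 0.0759 hit at Δt = 0.7071 (t = 1.6574), x⁻ = (-0.0759) → reset → x⁺ = (-0.3476), jump to mode 1
Mode 1: flow for 0.3244 to horizon, guard not reached → x = (0.2327)

1 0.9503 1->0
2 1.6574 0->1
final: 1 0.2327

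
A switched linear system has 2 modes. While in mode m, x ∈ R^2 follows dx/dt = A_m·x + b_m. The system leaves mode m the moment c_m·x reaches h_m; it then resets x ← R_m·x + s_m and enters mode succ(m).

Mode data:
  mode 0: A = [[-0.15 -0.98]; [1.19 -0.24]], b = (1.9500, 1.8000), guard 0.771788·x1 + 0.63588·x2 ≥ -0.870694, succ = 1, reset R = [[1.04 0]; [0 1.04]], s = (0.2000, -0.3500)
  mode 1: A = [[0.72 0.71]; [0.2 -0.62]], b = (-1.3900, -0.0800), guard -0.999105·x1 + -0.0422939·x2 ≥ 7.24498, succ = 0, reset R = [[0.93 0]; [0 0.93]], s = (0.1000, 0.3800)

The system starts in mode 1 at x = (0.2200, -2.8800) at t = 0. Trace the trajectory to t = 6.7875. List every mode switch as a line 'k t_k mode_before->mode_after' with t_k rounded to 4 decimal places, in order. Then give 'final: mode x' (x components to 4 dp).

1 1.4745 1->0
2 2.8726 0->1
3 4.7881 1->0
4 6.2083 0->1
final: 1 -0.5585 -2.0249

Mode 1: guard c·x = 7.2450 hit at Δt = 1.4745 (t = 1.4745), x⁻ = (-7.1709, -1.9026) → reset → x⁺ = (-6.5690, -1.3894), jump to mode 0
Mode 0: guard c·x = -0.8707 hit at Δt = 1.3981 (t = 2.8726), x⁻ = (0.9339, -2.5028) → reset → x⁺ = (1.1713, -2.9529), jump to mode 1
Mode 1: guard c·x = 7.2450 hit at Δt = 1.9155 (t = 4.7881), x⁻ = (-7.1809, -1.6670) → reset → x⁺ = (-6.5782, -1.1703), jump to mode 0
Mode 0: guard c·x = -0.8707 hit at Δt = 1.4202 (t = 6.2083), x⁻ = (0.8759, -2.4323) → reset → x⁺ = (1.1109, -2.8796), jump to mode 1
Mode 1: flow for 0.5792 to horizon, guard not reached → x = (-0.5585, -2.0249)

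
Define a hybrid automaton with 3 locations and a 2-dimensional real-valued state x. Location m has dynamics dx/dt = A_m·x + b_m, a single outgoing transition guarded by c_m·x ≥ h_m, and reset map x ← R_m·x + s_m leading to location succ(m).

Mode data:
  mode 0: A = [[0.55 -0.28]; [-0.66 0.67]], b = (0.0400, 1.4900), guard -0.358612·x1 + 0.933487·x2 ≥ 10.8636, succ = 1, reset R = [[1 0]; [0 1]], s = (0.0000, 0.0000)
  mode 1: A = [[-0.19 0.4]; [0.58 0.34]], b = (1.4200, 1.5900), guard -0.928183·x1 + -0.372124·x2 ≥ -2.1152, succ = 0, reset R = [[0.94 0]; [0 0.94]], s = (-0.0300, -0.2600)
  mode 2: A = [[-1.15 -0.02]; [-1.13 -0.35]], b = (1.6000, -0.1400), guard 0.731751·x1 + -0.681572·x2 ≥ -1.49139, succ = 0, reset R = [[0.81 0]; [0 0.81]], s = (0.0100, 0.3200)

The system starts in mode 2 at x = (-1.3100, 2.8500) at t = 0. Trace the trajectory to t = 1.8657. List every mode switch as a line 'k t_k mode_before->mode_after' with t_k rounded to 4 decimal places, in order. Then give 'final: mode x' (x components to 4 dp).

Mode 2: guard c·x = -1.4914 hit at Δt = 0.7387 (t = 0.7387), x⁻ = (0.2094, 2.4129) → reset → x⁺ = (0.1796, 2.2745), jump to mode 0
Mode 0: flow for 1.1270 to horizon, guard not reached → x = (-1.4776, 7.7121)

1 0.7387 2->0
final: 0 -1.4776 7.7121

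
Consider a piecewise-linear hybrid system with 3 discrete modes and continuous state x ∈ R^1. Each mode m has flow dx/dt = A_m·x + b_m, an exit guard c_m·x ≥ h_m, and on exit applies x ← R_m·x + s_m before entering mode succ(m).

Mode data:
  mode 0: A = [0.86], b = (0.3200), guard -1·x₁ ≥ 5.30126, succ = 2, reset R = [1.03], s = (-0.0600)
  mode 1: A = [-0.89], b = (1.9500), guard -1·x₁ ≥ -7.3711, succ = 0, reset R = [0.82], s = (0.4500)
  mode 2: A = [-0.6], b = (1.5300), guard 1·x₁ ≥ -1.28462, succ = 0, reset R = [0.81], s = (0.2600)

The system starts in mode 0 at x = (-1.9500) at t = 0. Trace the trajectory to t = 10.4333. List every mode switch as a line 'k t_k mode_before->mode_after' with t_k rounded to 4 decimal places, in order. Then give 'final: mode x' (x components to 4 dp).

Mode 0: guard c·x = 5.3013 hit at Δt = 1.3245 (t = 1.3245), x⁻ = (-5.3013) → reset → x⁺ = (-5.5203), jump to mode 2
Mode 2: guard c·x = -1.2846 hit at Δt = 1.2402 (t = 2.5647), x⁻ = (-1.2846) → reset → x⁺ = (-0.7805), jump to mode 0
Mode 0: guard c·x = 5.3013 hit at Δt = 2.8960 (t = 5.4607), x⁻ = (-5.3013) → reset → x⁺ = (-5.5203), jump to mode 2
Mode 2: guard c·x = -1.2846 hit at Δt = 1.2402 (t = 6.7009), x⁻ = (-1.2846) → reset → x⁺ = (-0.7805), jump to mode 0
Mode 0: guard c·x = 5.3013 hit at Δt = 2.8960 (t = 9.5969), x⁻ = (-5.3013) → reset → x⁺ = (-5.5203), jump to mode 2
Mode 2: flow for 0.8364 to horizon, guard not reached → x = (-2.3359)

1 1.3245 0->2
2 2.5647 2->0
3 5.4607 0->2
4 6.7009 2->0
5 9.5969 0->2
final: 2 -2.3359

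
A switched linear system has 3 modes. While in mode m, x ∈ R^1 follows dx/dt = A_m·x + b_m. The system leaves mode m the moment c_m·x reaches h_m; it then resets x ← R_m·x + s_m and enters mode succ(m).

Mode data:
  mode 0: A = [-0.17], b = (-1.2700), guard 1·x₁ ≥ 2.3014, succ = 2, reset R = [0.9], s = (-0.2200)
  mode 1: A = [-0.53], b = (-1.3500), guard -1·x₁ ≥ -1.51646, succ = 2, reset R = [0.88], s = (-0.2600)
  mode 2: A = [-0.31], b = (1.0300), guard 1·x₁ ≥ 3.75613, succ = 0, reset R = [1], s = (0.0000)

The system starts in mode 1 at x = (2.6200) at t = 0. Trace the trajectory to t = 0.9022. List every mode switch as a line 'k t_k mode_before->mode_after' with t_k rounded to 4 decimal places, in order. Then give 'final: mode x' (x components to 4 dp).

Mode 1: guard c·x = -1.5165 hit at Δt = 0.4533 (t = 0.4533), x⁻ = (1.5165) → reset → x⁺ = (1.0745), jump to mode 2
Mode 2: flow for 0.4489 to horizon, guard not reached → x = (1.3665)

1 0.4533 1->2
final: 2 1.3665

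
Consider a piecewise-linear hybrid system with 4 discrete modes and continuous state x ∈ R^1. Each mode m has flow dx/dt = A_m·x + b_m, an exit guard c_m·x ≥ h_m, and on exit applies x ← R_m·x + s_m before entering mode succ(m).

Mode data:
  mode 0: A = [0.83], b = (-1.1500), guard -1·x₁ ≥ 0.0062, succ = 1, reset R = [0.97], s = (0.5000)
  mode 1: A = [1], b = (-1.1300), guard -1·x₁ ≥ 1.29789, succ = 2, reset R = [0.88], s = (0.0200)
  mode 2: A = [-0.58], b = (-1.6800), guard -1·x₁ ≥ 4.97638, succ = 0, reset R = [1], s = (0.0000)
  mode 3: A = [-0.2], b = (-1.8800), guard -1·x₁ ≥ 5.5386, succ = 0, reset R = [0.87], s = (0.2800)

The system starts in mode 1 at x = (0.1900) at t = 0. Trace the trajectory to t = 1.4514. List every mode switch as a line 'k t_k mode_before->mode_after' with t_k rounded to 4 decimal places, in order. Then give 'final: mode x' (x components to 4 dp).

1 0.9489 1->2
final: 2 -1.5708

Mode 1: guard c·x = 1.2979 hit at Δt = 0.9489 (t = 0.9489), x⁻ = (-1.2979) → reset → x⁺ = (-1.1221), jump to mode 2
Mode 2: flow for 0.5025 to horizon, guard not reached → x = (-1.5708)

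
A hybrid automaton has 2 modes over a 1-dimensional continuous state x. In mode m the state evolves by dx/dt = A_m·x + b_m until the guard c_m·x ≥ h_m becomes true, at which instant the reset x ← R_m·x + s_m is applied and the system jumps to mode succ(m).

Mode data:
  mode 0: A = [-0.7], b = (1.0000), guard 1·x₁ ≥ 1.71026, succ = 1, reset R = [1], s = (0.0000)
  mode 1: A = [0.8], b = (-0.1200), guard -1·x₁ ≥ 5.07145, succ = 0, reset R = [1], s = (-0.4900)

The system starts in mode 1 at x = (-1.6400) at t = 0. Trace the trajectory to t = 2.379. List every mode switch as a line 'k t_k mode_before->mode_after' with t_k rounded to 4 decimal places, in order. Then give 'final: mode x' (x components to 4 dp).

1 1.3382 1->0
final: 0 -1.9448

Mode 1: guard c·x = 5.0714 hit at Δt = 1.3382 (t = 1.3382), x⁻ = (-5.0714) → reset → x⁺ = (-5.5614), jump to mode 0
Mode 0: flow for 1.0408 to horizon, guard not reached → x = (-1.9448)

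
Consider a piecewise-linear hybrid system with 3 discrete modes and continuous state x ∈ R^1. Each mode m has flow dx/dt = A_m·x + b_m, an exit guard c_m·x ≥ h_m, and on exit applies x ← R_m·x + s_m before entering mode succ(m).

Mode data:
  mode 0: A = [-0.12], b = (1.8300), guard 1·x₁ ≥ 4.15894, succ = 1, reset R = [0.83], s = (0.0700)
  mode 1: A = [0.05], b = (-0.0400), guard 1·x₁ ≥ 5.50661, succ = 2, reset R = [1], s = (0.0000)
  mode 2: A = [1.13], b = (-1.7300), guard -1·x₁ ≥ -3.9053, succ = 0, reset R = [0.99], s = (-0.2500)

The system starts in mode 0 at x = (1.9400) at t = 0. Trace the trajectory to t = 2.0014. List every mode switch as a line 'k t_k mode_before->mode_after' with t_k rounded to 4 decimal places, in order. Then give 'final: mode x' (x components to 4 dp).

Mode 0: guard c·x = 4.1589 hit at Δt = 1.5198 (t = 1.5198), x⁻ = (4.1589) → reset → x⁺ = (3.5219), jump to mode 1
Mode 1: flow for 0.4816 to horizon, guard not reached → x = (3.5883)

1 1.5198 0->1
final: 1 3.5883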